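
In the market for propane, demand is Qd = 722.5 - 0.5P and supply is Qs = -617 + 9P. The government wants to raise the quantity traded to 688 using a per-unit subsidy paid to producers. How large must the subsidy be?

Required subsidy s = 76 per unit

At Q = 688, invert demand for the buyer price: Pb = (722.5 − 688)/0.5 = 69; invert supply for the seller price: Ps = (688 − (-617))/9 = 145.
The subsidy must fill the gap: s = Ps − Pb = 145 − 69 = 76.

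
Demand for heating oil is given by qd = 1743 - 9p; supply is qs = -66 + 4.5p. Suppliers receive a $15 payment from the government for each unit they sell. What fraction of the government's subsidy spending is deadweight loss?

Pre-subsidy: 1743 - 9p = -66 + 4.5p gives p* = 134, q* = 537.
With the subsidy, sellers receive ps = pb + 15 for each unit, where pb is the price buyers pay.
Supply in terms of pb becomes qs = -66 + 4.5(pb + 15) = 1.5 + 4.5pb. Setting this equal to demand: 1743 - 9pb = 1.5 + 4.5pb, so pb = 129.
Sellers receive ps = 129 + 15 = 144; q' = 1743 − 9·129 = 582.
ΔCS = ½(537 + 582)(134 − 129) = 2797.5; ΔPS = ½(537 + 582)(144 − 134) = 5595.
Government spending = 15 × 582 = 8730.
DWL = ½ × 15 × (582 − 537) = 337.5; fraction = 337.5 / 8730 = 15/388.

DWL / government spending = 15/388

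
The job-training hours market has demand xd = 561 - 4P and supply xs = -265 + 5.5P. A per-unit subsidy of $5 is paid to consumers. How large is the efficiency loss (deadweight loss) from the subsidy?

Deadweight loss = 550/19

Pre-subsidy: 561 - 4P = -265 + 5.5P gives P* = 1652/19, x* = 4051/19.
With the rebate, buyers effectively pay Pb = Ps − 5, where Ps is the price sellers receive.
Demand in terms of Ps becomes xd = 561 − 4(Ps − 5) = 581 - 4Ps. Setting this equal to supply: 581 - 4Ps = -265 + 5.5Ps, so Ps = 1692/19.
Buyers pay Pb = 1692/19 − 5 = 1597/19; x' = -265 + 5.5·(1692/19) = 4271/19.
The subsidy expands output by 4271/19 − 4051/19 = 220/19 past the efficient level; on those units the gap between marginal cost and willingness to pay runs from 0 up to 5.
DWL = ½ × 5 × 220/19 = 550/19.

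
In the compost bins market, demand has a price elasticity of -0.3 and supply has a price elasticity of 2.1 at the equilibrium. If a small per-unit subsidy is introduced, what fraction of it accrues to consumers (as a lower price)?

For a small subsidy around the equilibrium, the benefit split depends on the relative slopes, which at a point are proportional to the elasticities.
Buyer share = εs/(εs + |εd|) = 2.1/(2.1 + 0.3) = 0.875; seller share = |εd|/(εs + |εd|) = 0.125.

Consumer share = 0.875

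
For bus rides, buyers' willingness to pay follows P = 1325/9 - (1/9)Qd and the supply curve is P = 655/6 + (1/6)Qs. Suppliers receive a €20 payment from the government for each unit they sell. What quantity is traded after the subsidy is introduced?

Pre-subsidy: 1325/9 - (1/9)Q = 655/6 + (1/6)Q gives Q* = 137 and P* = 132.
With the subsidy, sellers receive Ps = Pb + 20 for each unit, where Pb is the price buyers pay.
On the curves, Pb = 1325/9 - (1/9)Q and Ps = 655/6 + (1/6)Q; the wedge Ps − Pb = 20 gives 655/6 + (1/6)Q − (1325/9 - (1/9)Q) = 20, so Q' = 209.
Then Pb = 1325/9 − (1/9)·209 = 124 and Ps = 655/6 + (1/6)·209 = 144.

Q' = 209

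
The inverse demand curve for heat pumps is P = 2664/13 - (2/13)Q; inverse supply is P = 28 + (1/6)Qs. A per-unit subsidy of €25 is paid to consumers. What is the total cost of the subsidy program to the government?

Pre-subsidy: 2664/13 - (2/13)Q = 28 + (1/6)Q gives Q* = 552 and P* = 120.
With the rebate, buyers effectively pay Pb = Ps − 25, where Ps is the price sellers receive.
On the curves, Pb = 2664/13 - (2/13)Q and Ps = 28 + (1/6)Q; the wedge Ps − Pb = 25 gives 28 + (1/6)Q − (2664/13 - (2/13)Q) = 25, so Q' = 630.
Then Pb = 2664/13 − (2/13)·630 = 108 and Ps = 28 + (1/6)·630 = 133.
Government outlay = subsidy × quantity = 25 × 630 = 15750.

Government cost = €15750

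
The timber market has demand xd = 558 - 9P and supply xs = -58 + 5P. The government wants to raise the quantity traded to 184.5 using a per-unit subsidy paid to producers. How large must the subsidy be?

At x = 184.5, invert demand for the buyer price: Pb = (558 − 184.5)/9 = 41.5; invert supply for the seller price: Ps = (184.5 − (-58))/5 = 48.5.
The subsidy must fill the gap: s = Ps − Pb = 48.5 − 41.5 = 7.

Required subsidy s = 7 per unit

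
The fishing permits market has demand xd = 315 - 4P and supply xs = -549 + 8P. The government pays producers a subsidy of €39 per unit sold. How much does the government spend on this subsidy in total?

Government cost = €5109

Pre-subsidy: 315 - 4P = -549 + 8P gives P* = 72, x* = 27.
With the subsidy, sellers receive Ps = Pb + 39 for each unit, where Pb is the price buyers pay.
Supply in terms of Pb becomes xs = -549 + 8(Pb + 39) = -237 + 8Pb. Setting this equal to demand: 315 - 4Pb = -237 + 8Pb, so Pb = 46.
Sellers receive Ps = 46 + 39 = 85; x' = 315 − 4·46 = 131.
Government outlay = subsidy × quantity = 39 × 131 = 5109.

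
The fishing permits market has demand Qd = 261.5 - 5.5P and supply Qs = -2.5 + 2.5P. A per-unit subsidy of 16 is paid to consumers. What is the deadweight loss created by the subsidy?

Deadweight loss = 220

Pre-subsidy: 261.5 - 5.5P = -2.5 + 2.5P gives P* = 33, Q* = 80.
With the rebate, buyers effectively pay Pb = Ps − 16, where Ps is the price sellers receive.
Demand in terms of Ps becomes Qd = 261.5 − 5.5(Ps − 16) = 349.5 - 5.5Ps. Setting this equal to supply: 349.5 - 5.5Ps = -2.5 + 2.5Ps, so Ps = 44.
Buyers pay Pb = 44 − 16 = 28; Q' = -2.5 + 2.5·44 = 107.5.
The subsidy expands output by 107.5 − 80 = 27.5 past the efficient level; on those units the gap between marginal cost and willingness to pay runs from 0 up to 16.
DWL = ½ × 16 × 27.5 = 220.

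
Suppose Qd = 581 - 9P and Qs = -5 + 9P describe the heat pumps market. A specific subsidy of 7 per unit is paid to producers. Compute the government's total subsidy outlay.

Government cost = 2236.5

Pre-subsidy: 581 - 9P = -5 + 9P gives P* = 293/9, Q* = 288.
With the subsidy, sellers receive Ps = Pb + 7 for each unit, where Pb is the price buyers pay.
Supply in terms of Pb becomes Qs = -5 + 9(Pb + 7) = 58 + 9Pb. Setting this equal to demand: 581 - 9Pb = 58 + 9Pb, so Pb = 523/18.
Sellers receive Ps = 523/18 + 7 = 649/18; Q' = 581 − 9·(523/18) = 319.5.
Government outlay = subsidy × quantity = 7 × 319.5 = 2236.5.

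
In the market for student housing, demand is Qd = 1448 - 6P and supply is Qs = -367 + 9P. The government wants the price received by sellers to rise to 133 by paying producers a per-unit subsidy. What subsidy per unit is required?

At a seller price of 133, quantity supplied is -367 + 9·133 = 830.
Buyers absorb 830 only when they pay Pb with 1448 − 6·Pb = 830, i.e. Pb = 103.
s = Ps − Pb = 133 − 103 = 30.

Required subsidy s = 30 per unit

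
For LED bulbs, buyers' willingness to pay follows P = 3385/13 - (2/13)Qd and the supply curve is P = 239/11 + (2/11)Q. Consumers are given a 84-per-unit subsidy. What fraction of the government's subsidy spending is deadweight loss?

Pre-subsidy: 3385/13 - (2/13)Q = 239/11 + (2/11)Q gives Q* = 711 and P* = 151.
With the rebate, buyers effectively pay Pb = Ps − 84, where Ps is the price sellers receive.
On the curves, Pb = 3385/13 - (2/13)Q and Ps = 239/11 + (2/11)Q; the wedge Ps − Pb = 84 gives 239/11 + (2/11)Q − (3385/13 - (2/13)Q) = 84, so Q' = 961.25.
Then Pb = 3385/13 − (2/13)·961.25 = 112.5 and Ps = 239/11 + (2/11)·961.25 = 196.5.
ΔCS = ½(711 + 961.25)(151 − 112.5) = 32190.8125; ΔPS = ½(711 + 961.25)(196.5 − 151) = 38043.6875.
Government spending = 84 × 961.25 = 80745.
DWL = ½ × 84 × (961.25 − 711) = 10510.5; fraction = 10510.5 / 80745 = 1001/7690.

DWL / government spending = 1001/7690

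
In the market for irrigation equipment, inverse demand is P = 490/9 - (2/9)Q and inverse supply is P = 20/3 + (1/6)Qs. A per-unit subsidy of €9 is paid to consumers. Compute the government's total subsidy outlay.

Government cost = €1314

Pre-subsidy: 490/9 - (2/9)Q = 20/3 + (1/6)Q gives Q* = 860/7 and P* = 190/7.
With the rebate, buyers effectively pay Pb = Ps − 9, where Ps is the price sellers receive.
On the curves, Pb = 490/9 - (2/9)Q and Ps = 20/3 + (1/6)Q; the wedge Ps − Pb = 9 gives 20/3 + (1/6)Q − (490/9 - (2/9)Q) = 9, so Q' = 146.
Then Pb = 490/9 − (2/9)·146 = 22 and Ps = 20/3 + (1/6)·146 = 31.
Government outlay = subsidy × quantity = 9 × 146 = 1314.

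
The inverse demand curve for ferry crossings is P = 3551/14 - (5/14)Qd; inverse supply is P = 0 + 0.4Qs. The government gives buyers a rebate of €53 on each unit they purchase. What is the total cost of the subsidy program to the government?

Pre-subsidy: 3551/14 - (5/14)Q = 0 + 0.4Q gives Q* = 335 and P* = 134.
With the rebate, buyers effectively pay Pb = Ps − 53, where Ps is the price sellers receive.
On the curves, Pb = 3551/14 - (5/14)Q and Ps = 0 + 0.4Q; the wedge Ps − Pb = 53 gives 0 + 0.4Q − (3551/14 - (5/14)Q) = 53, so Q' = 405.
Then Pb = 3551/14 − (5/14)·405 = 109 and Ps = 0 + 0.4·405 = 162.
Government outlay = subsidy × quantity = 53 × 405 = 21465.

Government cost = €21465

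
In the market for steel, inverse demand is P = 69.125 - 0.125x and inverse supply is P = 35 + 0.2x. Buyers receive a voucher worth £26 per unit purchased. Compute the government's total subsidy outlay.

Government cost = £4810

Pre-subsidy: 69.125 - 0.125x = 35 + 0.2x gives x* = 105 and P* = 56.
With the rebate, buyers effectively pay Pb = Ps − 26, where Ps is the price sellers receive.
On the curves, Pb = 69.125 - 0.125x and Ps = 35 + 0.2x; the wedge Ps − Pb = 26 gives 35 + 0.2x − (69.125 - 0.125x) = 26, so x' = 185.
Then Pb = 69.125 − 0.125·185 = 46 and Ps = 35 + 0.2·185 = 72.
Government outlay = subsidy × quantity = 26 × 185 = 4810.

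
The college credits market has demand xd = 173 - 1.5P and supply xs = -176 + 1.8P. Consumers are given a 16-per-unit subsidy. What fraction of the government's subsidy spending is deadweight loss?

Pre-subsidy: 173 - 1.5P = -176 + 1.8P gives P* = 3490/33, x* = 158/11.
With the rebate, buyers effectively pay Pb = Ps − 16, where Ps is the price sellers receive.
Demand in terms of Ps becomes xd = 173 − 1.5(Ps − 16) = 197 - 1.5Ps. Setting this equal to supply: 197 - 1.5Ps = -176 + 1.8Ps, so Ps = 3730/33.
Buyers pay Pb = 3730/33 − 16 = 3202/33; x' = -176 + 1.8·(3730/33) = 302/11.
ΔCS = ½(158/11 + 302/11)(3490/33 − 3202/33) = 22080/121; ΔPS = ½(158/11 + 302/11)(3730/33 − 3490/33) = 18400/121.
Government spending = 16 × 302/11 = 4832/11.
DWL = ½ × 16 × (302/11 − 158/11) = 1152/11; fraction = (1152/11) / (4832/11) = 36/151.

DWL / government spending = 36/151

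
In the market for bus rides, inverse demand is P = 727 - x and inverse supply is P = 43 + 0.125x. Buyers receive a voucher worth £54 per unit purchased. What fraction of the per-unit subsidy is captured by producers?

Producer share = 1/9

Pre-subsidy: 727 - x = 43 + 0.125x gives x* = 608 and P* = 119.
With the rebate, buyers effectively pay Pb = Ps − 54, where Ps is the price sellers receive.
On the curves, Pb = 727 - x and Ps = 43 + 0.125x; the wedge Ps − Pb = 54 gives 43 + 0.125x − (727 - x) = 54, so x' = 656.
Then Pb = 727 − 1·656 = 71 and Ps = 43 + 0.125·656 = 125.
Buyers' price falls by P* − Pb = 119 − 71 = 48; sellers' price rises by Ps − P* = 125 − 119 = 6.
So producers capture 6/54 = 1/9 of each unit of subsidy.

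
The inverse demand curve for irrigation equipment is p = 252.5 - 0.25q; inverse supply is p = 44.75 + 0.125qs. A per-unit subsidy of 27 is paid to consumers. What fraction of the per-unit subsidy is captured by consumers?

Consumer share = 2/3

Pre-subsidy: 252.5 - 0.25q = 44.75 + 0.125q gives q* = 554 and p* = 114.
With the rebate, buyers effectively pay pb = ps − 27, where ps is the price sellers receive.
On the curves, pb = 252.5 - 0.25q and ps = 44.75 + 0.125q; the wedge ps − pb = 27 gives 44.75 + 0.125q − (252.5 - 0.25q) = 27, so q' = 626.
Then pb = 252.5 − 0.25·626 = 96 and ps = 44.75 + 0.125·626 = 123.
Buyers' price falls by p* − pb = 114 − 96 = 18; sellers' price rises by ps − p* = 123 − 114 = 9.
So consumers capture 18/27 = 2/3 of each unit of subsidy.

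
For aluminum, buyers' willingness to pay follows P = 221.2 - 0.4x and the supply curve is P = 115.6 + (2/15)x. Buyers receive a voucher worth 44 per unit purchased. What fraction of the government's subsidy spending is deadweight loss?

Pre-subsidy: 221.2 - 0.4x = 115.6 + (2/15)x gives x* = 198 and P* = 142.
With the rebate, buyers effectively pay Pb = Ps − 44, where Ps is the price sellers receive.
On the curves, Pb = 221.2 - 0.4x and Ps = 115.6 + (2/15)x; the wedge Ps − Pb = 44 gives 115.6 + (2/15)x − (221.2 - 0.4x) = 44, so x' = 280.5.
Then Pb = 221.2 − 0.4·280.5 = 109 and Ps = 115.6 + (2/15)·280.5 = 153.
ΔCS = ½(198 + 280.5)(142 − 109) = 7895.25; ΔPS = ½(198 + 280.5)(153 − 142) = 2631.75.
Government spending = 44 × 280.5 = 12342.
DWL = ½ × 44 × (280.5 − 198) = 1815; fraction = 1815 / 12342 = 5/34.

DWL / government spending = 5/34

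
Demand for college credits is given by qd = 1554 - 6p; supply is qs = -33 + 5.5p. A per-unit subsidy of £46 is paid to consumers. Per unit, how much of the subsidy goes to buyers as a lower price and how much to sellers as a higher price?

Buyers gain £22 per unit; sellers gain £24 per unit

Pre-subsidy: 1554 - 6p = -33 + 5.5p gives p* = 138, q* = 726.
With the rebate, buyers effectively pay pb = ps − 46, where ps is the price sellers receive.
Demand in terms of ps becomes qd = 1554 − 6(ps − 46) = 1830 - 6ps. Setting this equal to supply: 1830 - 6ps = -33 + 5.5ps, so ps = 162.
Buyers pay pb = 162 − 46 = 116; q' = -33 + 5.5·162 = 858.
Buyers' price falls by p* − pb = 138 − 116 = 22; sellers' price rises by ps − p* = 162 − 138 = 24.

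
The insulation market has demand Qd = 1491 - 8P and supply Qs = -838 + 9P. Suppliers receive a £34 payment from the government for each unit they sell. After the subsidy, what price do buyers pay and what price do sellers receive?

Pre-subsidy: 1491 - 8P = -838 + 9P gives P* = 137, Q* = 395.
With the subsidy, sellers receive Ps = Pb + 34 for each unit, where Pb is the price buyers pay.
Supply in terms of Pb becomes Qs = -838 + 9(Pb + 34) = -532 + 9Pb. Setting this equal to demand: 1491 - 8Pb = -532 + 9Pb, so Pb = 119.
Sellers receive Ps = 119 + 34 = 153; Q' = 1491 − 8·119 = 539.

Buyers pay £119; sellers receive £153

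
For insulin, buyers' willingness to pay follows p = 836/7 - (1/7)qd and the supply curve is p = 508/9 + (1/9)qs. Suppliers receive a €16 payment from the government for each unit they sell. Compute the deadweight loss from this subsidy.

Deadweight loss = €504

Pre-subsidy: 836/7 - (1/7)q = 508/9 + (1/9)q gives q* = 248 and p* = 84.
With the subsidy, sellers receive ps = pb + 16 for each unit, where pb is the price buyers pay.
On the curves, pb = 836/7 - (1/7)q and ps = 508/9 + (1/9)q; the wedge ps − pb = 16 gives 508/9 + (1/9)q − (836/7 - (1/7)q) = 16, so q' = 311.
Then pb = 836/7 − (1/7)·311 = 75 and ps = 508/9 + (1/9)·311 = 91.
The subsidy expands output by 311 − 248 = 63 past the efficient level; on those units the gap between marginal cost and willingness to pay runs from 0 up to 16.
DWL = ½ × 16 × 63 = 504.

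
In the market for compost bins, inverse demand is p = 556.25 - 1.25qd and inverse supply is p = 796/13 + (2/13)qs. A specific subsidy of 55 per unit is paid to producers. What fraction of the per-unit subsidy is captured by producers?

Producer share = 8/73

Pre-subsidy: 556.25 - 1.25q = 796/13 + (2/13)q gives q* = 25741/73 and p* = 8430/73.
With the subsidy, sellers receive ps = pb + 55 for each unit, where pb is the price buyers pay.
On the curves, pb = 556.25 - 1.25q and ps = 796/13 + (2/13)q; the wedge ps − pb = 55 gives 796/13 + (2/13)q − (556.25 - 1.25q) = 55, so q' = 28601/73.
Then pb = 556.25 − 1.25·(28601/73) = 4855/73 and ps = 796/13 + (2/13)·(28601/73) = 8870/73.
Buyers' price falls by p* − pb = 8430/73 − 4855/73 = 3575/73; sellers' price rises by ps − p* = 8870/73 − 8430/73 = 440/73.
So producers capture (440/73)/55 = 8/73 of each unit of subsidy.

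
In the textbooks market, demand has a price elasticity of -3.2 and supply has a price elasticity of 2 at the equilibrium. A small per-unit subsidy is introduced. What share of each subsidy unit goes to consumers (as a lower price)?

Consumer share = 5/13

For a small subsidy around the equilibrium, the benefit split depends on the relative slopes, which at a point are proportional to the elasticities.
Buyer share = εs/(εs + |εd|) = 2/(2 + 3.2) = 5/13; seller share = |εd|/(εs + |εd|) = 8/13.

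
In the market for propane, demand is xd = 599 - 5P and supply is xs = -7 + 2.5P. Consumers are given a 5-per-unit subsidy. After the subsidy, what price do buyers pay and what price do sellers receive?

Pre-subsidy: 599 - 5P = -7 + 2.5P gives P* = 80.8, x* = 195.
With the rebate, buyers effectively pay Pb = Ps − 5, where Ps is the price sellers receive.
Demand in terms of Ps becomes xd = 599 − 5(Ps − 5) = 624 - 5Ps. Setting this equal to supply: 624 - 5Ps = -7 + 2.5Ps, so Ps = 1262/15.
Buyers pay Pb = 1262/15 − 5 = 1187/15; x' = -7 + 2.5·(1262/15) = 610/3.

Buyers pay 1187/15; sellers receive 1262/15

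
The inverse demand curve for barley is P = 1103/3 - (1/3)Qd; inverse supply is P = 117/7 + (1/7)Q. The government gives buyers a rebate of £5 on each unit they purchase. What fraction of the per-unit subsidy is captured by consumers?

Pre-subsidy: 1103/3 - (1/3)Q = 117/7 + (1/7)Q gives Q* = 737 and P* = 122.
With the rebate, buyers effectively pay Pb = Ps − 5, where Ps is the price sellers receive.
On the curves, Pb = 1103/3 - (1/3)Q and Ps = 117/7 + (1/7)Q; the wedge Ps − Pb = 5 gives 117/7 + (1/7)Q − (1103/3 - (1/3)Q) = 5, so Q' = 747.5.
Then Pb = 1103/3 − (1/3)·747.5 = 118.5 and Ps = 117/7 + (1/7)·747.5 = 123.5.
Buyers' price falls by P* − Pb = 122 − 118.5 = 3.5; sellers' price rises by Ps − P* = 123.5 − 122 = 1.5.
So consumers capture 3.5/5 = 0.7 of each unit of subsidy.

Consumer share = 0.7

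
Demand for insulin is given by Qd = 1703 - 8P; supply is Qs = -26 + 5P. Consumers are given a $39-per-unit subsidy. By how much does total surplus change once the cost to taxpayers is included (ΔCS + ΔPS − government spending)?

Net change in total surplus = -$2340

Pre-subsidy: 1703 - 8P = -26 + 5P gives P* = 133, Q* = 639.
With the rebate, buyers effectively pay Pb = Ps − 39, where Ps is the price sellers receive.
Demand in terms of Ps becomes Qd = 1703 − 8(Ps − 39) = 2015 - 8Ps. Setting this equal to supply: 2015 - 8Ps = -26 + 5Ps, so Ps = 157.
Buyers pay Pb = 157 − 39 = 118; Q' = -26 + 5·157 = 759.
ΔCS = ½(639 + 759)(133 − 118) = 10485; ΔPS = ½(639 + 759)(157 − 133) = 16776.
Government spending = 39 × 759 = 29601.
Net change = 10485 + 16776 − 29601 = -2340. The loss equals the DWL triangle ½·39·120.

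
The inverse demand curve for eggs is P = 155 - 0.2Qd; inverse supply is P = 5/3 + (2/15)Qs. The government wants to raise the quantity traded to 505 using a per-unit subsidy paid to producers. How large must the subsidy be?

At Q = 505, from the demand curve buyers pay Pb = 155 − 0.2·505 = 54; from the supply curve sellers need Ps = 5/3 + (2/15)·505 = 69.
The subsidy must fill the gap: s = Ps − Pb = 69 − 54 = 15.

Required subsidy s = 15 per unit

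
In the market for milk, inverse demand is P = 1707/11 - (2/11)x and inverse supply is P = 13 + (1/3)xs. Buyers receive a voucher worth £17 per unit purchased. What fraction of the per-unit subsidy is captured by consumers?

Consumer share = 6/17

Pre-subsidy: 1707/11 - (2/11)x = 13 + (1/3)x gives x* = 276 and P* = 105.
With the rebate, buyers effectively pay Pb = Ps − 17, where Ps is the price sellers receive.
On the curves, Pb = 1707/11 - (2/11)x and Ps = 13 + (1/3)x; the wedge Ps − Pb = 17 gives 13 + (1/3)x − (1707/11 - (2/11)x) = 17, so x' = 309.
Then Pb = 1707/11 − (2/11)·309 = 99 and Ps = 13 + (1/3)·309 = 116.
Buyers' price falls by P* − Pb = 105 − 99 = 6; sellers' price rises by Ps − P* = 116 − 105 = 11.
So consumers capture 6/17 = 6/17 of each unit of subsidy.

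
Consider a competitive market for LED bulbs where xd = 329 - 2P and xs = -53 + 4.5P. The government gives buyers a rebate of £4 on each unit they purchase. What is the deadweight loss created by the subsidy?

Pre-subsidy: 329 - 2P = -53 + 4.5P gives P* = 764/13, x* = 2749/13.
With the rebate, buyers effectively pay Pb = Ps − 4, where Ps is the price sellers receive.
Demand in terms of Ps becomes xd = 329 − 2(Ps − 4) = 337 - 2Ps. Setting this equal to supply: 337 - 2Ps = -53 + 4.5Ps, so Ps = 60.
Buyers pay Pb = 60 − 4 = 56; x' = -53 + 4.5·60 = 217.
The subsidy expands output by 217 − 2749/13 = 72/13 past the efficient level; on those units the gap between marginal cost and willingness to pay runs from 0 up to 4.
DWL = ½ × 4 × 72/13 = 144/13.

Deadweight loss = 144/13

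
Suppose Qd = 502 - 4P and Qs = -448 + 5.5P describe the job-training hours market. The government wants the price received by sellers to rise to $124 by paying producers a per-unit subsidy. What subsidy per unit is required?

At a seller price of 124, quantity supplied is -448 + 5.5·124 = 234.
Buyers absorb 234 only when they pay Pb with 502 − 4·Pb = 234, i.e. Pb = 67.
s = Ps − Pb = 124 − 67 = 57.

Required subsidy s = $57 per unit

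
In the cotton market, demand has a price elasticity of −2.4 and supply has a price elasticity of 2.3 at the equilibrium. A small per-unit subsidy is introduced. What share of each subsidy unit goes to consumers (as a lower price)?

For a small subsidy around the equilibrium, the benefit split depends on the relative slopes, which at a point are proportional to the elasticities.
Buyer share = εs/(εs + |εd|) = 2.3/(2.3 + 2.4) = 23/47; seller share = |εd|/(εs + |εd|) = 24/47.

Consumer share = 23/47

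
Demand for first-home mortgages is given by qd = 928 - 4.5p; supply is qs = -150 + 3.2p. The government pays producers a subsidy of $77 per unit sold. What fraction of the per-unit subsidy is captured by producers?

Producer share = 45/77

Pre-subsidy: 928 - 4.5p = -150 + 3.2p gives p* = 140, q* = 298.
With the subsidy, sellers receive ps = pb + 77 for each unit, where pb is the price buyers pay.
Supply in terms of pb becomes qs = -150 + 3.2(pb + 77) = 96.4 + 3.2pb. Setting this equal to demand: 928 - 4.5pb = 96.4 + 3.2pb, so pb = 108.
Sellers receive ps = 108 + 77 = 185; q' = 928 − 4.5·108 = 442.
Buyers' price falls by p* − pb = 140 − 108 = 32; sellers' price rises by ps − p* = 185 − 140 = 45.
So producers capture 45/77 = 45/77 of each unit of subsidy.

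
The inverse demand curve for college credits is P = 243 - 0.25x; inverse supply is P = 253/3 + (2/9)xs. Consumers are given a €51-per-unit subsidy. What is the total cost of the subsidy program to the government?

Pre-subsidy: 243 - 0.25x = 253/3 + (2/9)x gives x* = 336 and P* = 159.
With the rebate, buyers effectively pay Pb = Ps − 51, where Ps is the price sellers receive.
On the curves, Pb = 243 - 0.25x and Ps = 253/3 + (2/9)x; the wedge Ps − Pb = 51 gives 253/3 + (2/9)x − (243 - 0.25x) = 51, so x' = 444.
Then Pb = 243 − 0.25·444 = 132 and Ps = 253/3 + (2/9)·444 = 183.
Government outlay = subsidy × quantity = 51 × 444 = 22644.

Government cost = €22644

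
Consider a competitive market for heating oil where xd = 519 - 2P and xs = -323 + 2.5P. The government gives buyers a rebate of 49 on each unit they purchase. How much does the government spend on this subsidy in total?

Pre-subsidy: 519 - 2P = -323 + 2.5P gives P* = 1684/9, x* = 1303/9.
With the rebate, buyers effectively pay Pb = Ps − 49, where Ps is the price sellers receive.
Demand in terms of Ps becomes xd = 519 − 2(Ps − 49) = 617 - 2Ps. Setting this equal to supply: 617 - 2Ps = -323 + 2.5Ps, so Ps = 1880/9.
Buyers pay Pb = 1880/9 − 49 = 1439/9; x' = -323 + 2.5·(1880/9) = 1793/9.
Government outlay = subsidy × quantity = 49 × 1793/9 = 87857/9.

Government cost = 87857/9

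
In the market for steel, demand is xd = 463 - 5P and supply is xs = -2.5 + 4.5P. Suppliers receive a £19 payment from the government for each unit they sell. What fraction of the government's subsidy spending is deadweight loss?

DWL / government spending = 45/526

Pre-subsidy: 463 - 5P = -2.5 + 4.5P gives P* = 49, x* = 218.
With the subsidy, sellers receive Ps = Pb + 19 for each unit, where Pb is the price buyers pay.
Supply in terms of Pb becomes xs = -2.5 + 4.5(Pb + 19) = 83 + 4.5Pb. Setting this equal to demand: 463 - 5Pb = 83 + 4.5Pb, so Pb = 40.
Sellers receive Ps = 40 + 19 = 59; x' = 463 − 5·40 = 263.
ΔCS = ½(218 + 263)(49 − 40) = 2164.5; ΔPS = ½(218 + 263)(59 − 49) = 2405.
Government spending = 19 × 263 = 4997.
DWL = ½ × 19 × (263 − 218) = 427.5; fraction = 427.5 / 4997 = 45/526.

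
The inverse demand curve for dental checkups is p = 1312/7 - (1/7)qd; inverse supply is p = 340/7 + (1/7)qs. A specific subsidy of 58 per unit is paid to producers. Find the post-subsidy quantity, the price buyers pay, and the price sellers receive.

Pre-subsidy: 1312/7 - (1/7)q = 340/7 + (1/7)q gives q* = 486 and p* = 118.
With the subsidy, sellers receive ps = pb + 58 for each unit, where pb is the price buyers pay.
On the curves, pb = 1312/7 - (1/7)q and ps = 340/7 + (1/7)q; the wedge ps − pb = 58 gives 340/7 + (1/7)q − (1312/7 - (1/7)q) = 58, so q' = 689.
Then pb = 1312/7 − (1/7)·689 = 89 and ps = 340/7 + (1/7)·689 = 147.

q' = 689; buyers pay 89; sellers receive 147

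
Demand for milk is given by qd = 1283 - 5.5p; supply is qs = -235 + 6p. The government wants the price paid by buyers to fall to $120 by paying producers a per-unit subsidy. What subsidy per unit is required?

Required subsidy s = $23 per unit

At a buyer price of 120, quantity demanded is 1283 − 5.5·120 = 623.
Sellers supply 623 only when they receive ps with -235 + 6·ps = 623, i.e. ps = 143.
s = ps − pb = 143 − 120 = 23.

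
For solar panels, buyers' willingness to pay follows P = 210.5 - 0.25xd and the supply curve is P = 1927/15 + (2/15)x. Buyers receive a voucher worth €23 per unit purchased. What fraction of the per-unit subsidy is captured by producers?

Producer share = 8/23

Pre-subsidy: 210.5 - 0.25x = 1927/15 + (2/15)x gives x* = 214 and P* = 157.
With the rebate, buyers effectively pay Pb = Ps − 23, where Ps is the price sellers receive.
On the curves, Pb = 210.5 - 0.25x and Ps = 1927/15 + (2/15)x; the wedge Ps − Pb = 23 gives 1927/15 + (2/15)x − (210.5 - 0.25x) = 23, so x' = 274.
Then Pb = 210.5 − 0.25·274 = 142 and Ps = 1927/15 + (2/15)·274 = 165.
Buyers' price falls by P* − Pb = 157 − 142 = 15; sellers' price rises by Ps − P* = 165 − 157 = 8.
So producers capture 8/23 = 8/23 of each unit of subsidy.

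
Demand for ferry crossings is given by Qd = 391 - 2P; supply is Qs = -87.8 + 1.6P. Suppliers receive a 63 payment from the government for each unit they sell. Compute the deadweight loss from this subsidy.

Pre-subsidy: 391 - 2P = -87.8 + 1.6P gives P* = 133, Q* = 125.
With the subsidy, sellers receive Ps = Pb + 63 for each unit, where Pb is the price buyers pay.
Supply in terms of Pb becomes Qs = -87.8 + 1.6(Pb + 63) = 13 + 1.6Pb. Setting this equal to demand: 391 - 2Pb = 13 + 1.6Pb, so Pb = 105.
Sellers receive Ps = 105 + 63 = 168; Q' = 391 − 2·105 = 181.
The subsidy expands output by 181 − 125 = 56 past the efficient level; on those units the gap between marginal cost and willingness to pay runs from 0 up to 63.
DWL = ½ × 63 × 56 = 1764.

Deadweight loss = 1764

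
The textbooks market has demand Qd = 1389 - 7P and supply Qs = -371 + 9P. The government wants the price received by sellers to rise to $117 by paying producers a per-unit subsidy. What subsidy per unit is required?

At a seller price of 117, quantity supplied is -371 + 9·117 = 682.
Buyers absorb 682 only when they pay Pb with 1389 − 7·Pb = 682, i.e. Pb = 101.
s = Ps − Pb = 117 − 101 = 16.

Required subsidy s = $16 per unit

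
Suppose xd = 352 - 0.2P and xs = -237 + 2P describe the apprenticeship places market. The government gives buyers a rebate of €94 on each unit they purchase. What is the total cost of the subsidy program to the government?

Pre-subsidy: 352 - 0.2P = -237 + 2P gives P* = 2945/11, x* = 3283/11.
With the rebate, buyers effectively pay Pb = Ps − 94, where Ps is the price sellers receive.
Demand in terms of Ps becomes xd = 352 − 0.2(Ps − 94) = 370.8 - 0.2Ps. Setting this equal to supply: 370.8 - 0.2Ps = -237 + 2Ps, so Ps = 3039/11.
Buyers pay Pb = 3039/11 − 94 = 2005/11; x' = -237 + 2·(3039/11) = 3471/11.
Government outlay = subsidy × quantity = 94 × 3471/11 = 326274/11.

Government cost = 326274/11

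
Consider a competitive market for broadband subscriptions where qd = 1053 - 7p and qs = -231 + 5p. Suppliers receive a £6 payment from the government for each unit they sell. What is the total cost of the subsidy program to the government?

Pre-subsidy: 1053 - 7p = -231 + 5p gives p* = 107, q* = 304.
With the subsidy, sellers receive ps = pb + 6 for each unit, where pb is the price buyers pay.
Supply in terms of pb becomes qs = -231 + 5(pb + 6) = -201 + 5pb. Setting this equal to demand: 1053 - 7pb = -201 + 5pb, so pb = 104.5.
Sellers receive ps = 104.5 + 6 = 110.5; q' = 1053 − 7·104.5 = 321.5.
Government outlay = subsidy × quantity = 6 × 321.5 = 1929.

Government cost = £1929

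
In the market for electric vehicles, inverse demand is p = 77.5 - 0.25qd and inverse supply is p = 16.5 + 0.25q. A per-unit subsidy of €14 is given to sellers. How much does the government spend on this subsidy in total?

Government cost = €2100

Pre-subsidy: 77.5 - 0.25q = 16.5 + 0.25q gives q* = 122 and p* = 47.
With the subsidy, sellers receive ps = pb + 14 for each unit, where pb is the price buyers pay.
On the curves, pb = 77.5 - 0.25q and ps = 16.5 + 0.25q; the wedge ps − pb = 14 gives 16.5 + 0.25q − (77.5 - 0.25q) = 14, so q' = 150.
Then pb = 77.5 − 0.25·150 = 40 and ps = 16.5 + 0.25·150 = 54.
Government outlay = subsidy × quantity = 14 × 150 = 2100.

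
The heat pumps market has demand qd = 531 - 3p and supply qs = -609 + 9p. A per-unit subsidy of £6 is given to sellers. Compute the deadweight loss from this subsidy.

Pre-subsidy: 531 - 3p = -609 + 9p gives p* = 95, q* = 246.
With the subsidy, sellers receive ps = pb + 6 for each unit, where pb is the price buyers pay.
Supply in terms of pb becomes qs = -609 + 9(pb + 6) = -555 + 9pb. Setting this equal to demand: 531 - 3pb = -555 + 9pb, so pb = 90.5.
Sellers receive ps = 90.5 + 6 = 96.5; q' = 531 − 3·90.5 = 259.5.
The subsidy expands output by 259.5 − 246 = 13.5 past the efficient level; on those units the gap between marginal cost and willingness to pay runs from 0 up to 6.
DWL = ½ × 6 × 13.5 = 40.5.

Deadweight loss = £40.5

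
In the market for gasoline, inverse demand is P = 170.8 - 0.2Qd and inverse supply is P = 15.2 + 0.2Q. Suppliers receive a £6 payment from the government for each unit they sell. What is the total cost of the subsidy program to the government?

Pre-subsidy: 170.8 - 0.2Q = 15.2 + 0.2Q gives Q* = 389 and P* = 93.
With the subsidy, sellers receive Ps = Pb + 6 for each unit, where Pb is the price buyers pay.
On the curves, Pb = 170.8 - 0.2Q and Ps = 15.2 + 0.2Q; the wedge Ps − Pb = 6 gives 15.2 + 0.2Q − (170.8 - 0.2Q) = 6, so Q' = 404.
Then Pb = 170.8 − 0.2·404 = 90 and Ps = 15.2 + 0.2·404 = 96.
Government outlay = subsidy × quantity = 6 × 404 = 2424.

Government cost = £2424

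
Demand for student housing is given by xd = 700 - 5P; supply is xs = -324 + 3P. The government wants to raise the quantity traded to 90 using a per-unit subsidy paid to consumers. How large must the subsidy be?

At x = 90, invert demand for the buyer price: Pb = (700 − 90)/5 = 122; invert supply for the seller price: Ps = (90 − (-324))/3 = 138.
The subsidy must fill the gap: s = Ps − Pb = 138 − 122 = 16.

Required subsidy s = 16 per unit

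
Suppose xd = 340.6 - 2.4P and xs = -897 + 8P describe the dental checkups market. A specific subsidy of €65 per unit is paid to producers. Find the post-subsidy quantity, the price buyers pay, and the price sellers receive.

Pre-subsidy: 340.6 - 2.4P = -897 + 8P gives P* = 119, x* = 55.
With the subsidy, sellers receive Ps = Pb + 65 for each unit, where Pb is the price buyers pay.
Supply in terms of Pb becomes xs = -897 + 8(Pb + 65) = -377 + 8Pb. Setting this equal to demand: 340.6 - 2.4Pb = -377 + 8Pb, so Pb = 69.
Sellers receive Ps = 69 + 65 = 134; x' = 340.6 − 2.4·69 = 175.

x' = 175; buyers pay €69; sellers receive €134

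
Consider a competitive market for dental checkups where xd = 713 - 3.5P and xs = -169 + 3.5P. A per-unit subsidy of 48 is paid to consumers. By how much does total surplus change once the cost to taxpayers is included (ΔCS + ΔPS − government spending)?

Net change in total surplus = -2016

Pre-subsidy: 713 - 3.5P = -169 + 3.5P gives P* = 126, x* = 272.
With the rebate, buyers effectively pay Pb = Ps − 48, where Ps is the price sellers receive.
Demand in terms of Ps becomes xd = 713 − 3.5(Ps − 48) = 881 - 3.5Ps. Setting this equal to supply: 881 - 3.5Ps = -169 + 3.5Ps, so Ps = 150.
Buyers pay Pb = 150 − 48 = 102; x' = -169 + 3.5·150 = 356.
ΔCS = ½(272 + 356)(126 − 102) = 7536; ΔPS = ½(272 + 356)(150 − 126) = 7536.
Government spending = 48 × 356 = 17088.
Net change = 7536 + 7536 − 17088 = -2016. The loss equals the DWL triangle ½·48·84.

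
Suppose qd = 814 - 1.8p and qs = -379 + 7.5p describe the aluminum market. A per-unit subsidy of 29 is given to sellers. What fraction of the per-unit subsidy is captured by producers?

Producer share = 6/31

Pre-subsidy: 814 - 1.8p = -379 + 7.5p gives p* = 11930/93, q* = 18076/31.
With the subsidy, sellers receive ps = pb + 29 for each unit, where pb is the price buyers pay.
Supply in terms of pb becomes qs = -379 + 7.5(pb + 29) = -161.5 + 7.5pb. Setting this equal to demand: 814 - 1.8pb = -161.5 + 7.5pb, so pb = 9755/93.
Sellers receive ps = 9755/93 + 29 = 12452/93; q' = 814 − 1.8·(9755/93) = 19381/31.
Buyers' price falls by p* − pb = 11930/93 − 9755/93 = 725/31; sellers' price rises by ps − p* = 12452/93 − 11930/93 = 174/31.
So producers capture (174/31)/29 = 6/31 of each unit of subsidy.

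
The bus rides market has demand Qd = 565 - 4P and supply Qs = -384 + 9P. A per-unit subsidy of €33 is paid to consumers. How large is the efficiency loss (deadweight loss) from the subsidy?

Pre-subsidy: 565 - 4P = -384 + 9P gives P* = 73, Q* = 273.
With the rebate, buyers effectively pay Pb = Ps − 33, where Ps is the price sellers receive.
Demand in terms of Ps becomes Qd = 565 − 4(Ps − 33) = 697 - 4Ps. Setting this equal to supply: 697 - 4Ps = -384 + 9Ps, so Ps = 1081/13.
Buyers pay Pb = 1081/13 − 33 = 652/13; Q' = -384 + 9·(1081/13) = 4737/13.
The subsidy expands output by 4737/13 − 273 = 1188/13 past the efficient level; on those units the gap between marginal cost and willingness to pay runs from 0 up to 33.
DWL = ½ × 33 × 1188/13 = 19602/13.

Deadweight loss = 19602/13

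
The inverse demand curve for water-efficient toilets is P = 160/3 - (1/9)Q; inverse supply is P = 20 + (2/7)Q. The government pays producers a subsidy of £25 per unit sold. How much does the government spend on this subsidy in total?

Pre-subsidy: 160/3 - (1/9)Q = 20 + (2/7)Q gives Q* = 84 and P* = 44.
With the subsidy, sellers receive Ps = Pb + 25 for each unit, where Pb is the price buyers pay.
On the curves, Pb = 160/3 - (1/9)Q and Ps = 20 + (2/7)Q; the wedge Ps − Pb = 25 gives 20 + (2/7)Q − (160/3 - (1/9)Q) = 25, so Q' = 147.
Then Pb = 160/3 − (1/9)·147 = 37 and Ps = 20 + (2/7)·147 = 62.
Government outlay = subsidy × quantity = 25 × 147 = 3675.

Government cost = £3675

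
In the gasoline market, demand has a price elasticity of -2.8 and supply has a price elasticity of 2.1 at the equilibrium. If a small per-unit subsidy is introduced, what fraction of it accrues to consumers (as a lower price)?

For a small subsidy around the equilibrium, the benefit split depends on the relative slopes, which at a point are proportional to the elasticities.
Buyer share = εs/(εs + |εd|) = 2.1/(2.1 + 2.8) = 3/7; seller share = |εd|/(εs + |εd|) = 4/7.

Consumer share = 3/7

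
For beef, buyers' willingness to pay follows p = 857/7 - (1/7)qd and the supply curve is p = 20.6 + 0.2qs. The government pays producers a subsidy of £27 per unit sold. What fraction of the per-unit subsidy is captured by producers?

Pre-subsidy: 857/7 - (1/7)q = 20.6 + 0.2q gives q* = 297 and p* = 80.
With the subsidy, sellers receive ps = pb + 27 for each unit, where pb is the price buyers pay.
On the curves, pb = 857/7 - (1/7)q and ps = 20.6 + 0.2q; the wedge ps − pb = 27 gives 20.6 + 0.2q − (857/7 - (1/7)q) = 27, so q' = 375.75.
Then pb = 857/7 − (1/7)·375.75 = 68.75 and ps = 20.6 + 0.2·375.75 = 95.75.
Buyers' price falls by p* − pb = 80 − 68.75 = 11.25; sellers' price rises by ps − p* = 95.75 − 80 = 15.75.
So producers capture 15.75/27 = 7/12 of each unit of subsidy.

Producer share = 7/12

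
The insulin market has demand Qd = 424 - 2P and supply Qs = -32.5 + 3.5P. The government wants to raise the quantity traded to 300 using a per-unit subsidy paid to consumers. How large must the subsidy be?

At Q = 300, invert demand for the buyer price: Pb = (424 − 300)/2 = 62; invert supply for the seller price: Ps = (300 − (-32.5))/3.5 = 95.
The subsidy must fill the gap: s = Ps − Pb = 95 − 62 = 33.

Required subsidy s = 33 per unit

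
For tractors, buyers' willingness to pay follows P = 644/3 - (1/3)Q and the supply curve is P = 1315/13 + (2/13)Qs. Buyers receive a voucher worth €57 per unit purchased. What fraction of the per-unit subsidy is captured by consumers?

Pre-subsidy: 644/3 - (1/3)Q = 1315/13 + (2/13)Q gives Q* = 233 and P* = 137.
With the rebate, buyers effectively pay Pb = Ps − 57, where Ps is the price sellers receive.
On the curves, Pb = 644/3 - (1/3)Q and Ps = 1315/13 + (2/13)Q; the wedge Ps − Pb = 57 gives 1315/13 + (2/13)Q − (644/3 - (1/3)Q) = 57, so Q' = 350.
Then Pb = 644/3 − (1/3)·350 = 98 and Ps = 1315/13 + (2/13)·350 = 155.
Buyers' price falls by P* − Pb = 137 − 98 = 39; sellers' price rises by Ps − P* = 155 − 137 = 18.
So consumers capture 39/57 = 13/19 of each unit of subsidy.

Consumer share = 13/19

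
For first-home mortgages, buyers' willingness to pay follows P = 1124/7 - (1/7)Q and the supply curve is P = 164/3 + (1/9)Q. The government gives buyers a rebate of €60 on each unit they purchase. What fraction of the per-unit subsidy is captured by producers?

Producer share = 0.4375

Pre-subsidy: 1124/7 - (1/7)Q = 164/3 + (1/9)Q gives Q* = 417 and P* = 101.
With the rebate, buyers effectively pay Pb = Ps − 60, where Ps is the price sellers receive.
On the curves, Pb = 1124/7 - (1/7)Q and Ps = 164/3 + (1/9)Q; the wedge Ps − Pb = 60 gives 164/3 + (1/9)Q − (1124/7 - (1/7)Q) = 60, so Q' = 653.25.
Then Pb = 1124/7 − (1/7)·653.25 = 67.25 and Ps = 164/3 + (1/9)·653.25 = 127.25.
Buyers' price falls by P* − Pb = 101 − 67.25 = 33.75; sellers' price rises by Ps − P* = 127.25 − 101 = 26.25.
So producers capture 26.25/60 = 0.4375 of each unit of subsidy.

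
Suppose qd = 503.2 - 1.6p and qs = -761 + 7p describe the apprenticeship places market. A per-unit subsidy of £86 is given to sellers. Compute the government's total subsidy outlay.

Pre-subsidy: 503.2 - 1.6p = -761 + 7p gives p* = 147, q* = 268.
With the subsidy, sellers receive ps = pb + 86 for each unit, where pb is the price buyers pay.
Supply in terms of pb becomes qs = -761 + 7(pb + 86) = -159 + 7pb. Setting this equal to demand: 503.2 - 1.6pb = -159 + 7pb, so pb = 77.
Sellers receive ps = 77 + 86 = 163; q' = 503.2 − 1.6·77 = 380.
Government outlay = subsidy × quantity = 86 × 380 = 32680.

Government cost = £32680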